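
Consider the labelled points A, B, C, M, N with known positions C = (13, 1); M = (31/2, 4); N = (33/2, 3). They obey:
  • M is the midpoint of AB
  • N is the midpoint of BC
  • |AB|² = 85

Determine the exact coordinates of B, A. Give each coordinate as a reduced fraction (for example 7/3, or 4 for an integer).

B = (20, 5)
A = (11, 3)

1. B_x = 20  [B = 2·N−C = 2·(33/2, 3)−(13, 1)]
2. B_y = 5  [B = 2·N−C = 2·(33/2, 3)−(13, 1)]
   so B = (20, 5)
3. A_x = 11  [A = 2·M−B = 2·(31/2, 4)−(20, 5)]
4. A_y = 3  [A = 2·M−B = 2·(31/2, 4)−(20, 5)]
   so A = (11, 3)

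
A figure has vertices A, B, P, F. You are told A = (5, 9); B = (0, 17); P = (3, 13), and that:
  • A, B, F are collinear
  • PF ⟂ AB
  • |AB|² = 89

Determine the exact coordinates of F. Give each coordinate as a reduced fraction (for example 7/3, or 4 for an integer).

1. F_x = 235/89  [[A, B, F are collinear ⇒ -8x-5y+85=0] ∩ [PF ⟂ AB ⇒ -5x+8y-89=0]]
2. F_y = 1137/89  [[A, B, F are collinear ⇒ -8x-5y+85=0] ∩ [PF ⟂ AB ⇒ -5x+8y-89=0]]
   so F = (235/89, 1137/89)

F = (235/89, 1137/89)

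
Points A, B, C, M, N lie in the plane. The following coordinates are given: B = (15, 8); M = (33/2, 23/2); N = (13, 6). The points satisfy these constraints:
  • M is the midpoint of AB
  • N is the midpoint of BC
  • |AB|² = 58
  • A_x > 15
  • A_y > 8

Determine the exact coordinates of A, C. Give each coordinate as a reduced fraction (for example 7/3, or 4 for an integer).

A = (18, 15)
C = (11, 4)

1. A_x = 18  [A = 2·M−B = 2·(33/2, 23/2)−(15, 8)]
2. A_y = 15  [A = 2·M−B = 2·(33/2, 23/2)−(15, 8)]
   so A = (18, 15)
3. C_x = 11  [C = 2·N−B = 2·(13, 6)−(15, 8)]
4. C_y = 4  [C = 2·N−B = 2·(13, 6)−(15, 8)]
   so C = (11, 4)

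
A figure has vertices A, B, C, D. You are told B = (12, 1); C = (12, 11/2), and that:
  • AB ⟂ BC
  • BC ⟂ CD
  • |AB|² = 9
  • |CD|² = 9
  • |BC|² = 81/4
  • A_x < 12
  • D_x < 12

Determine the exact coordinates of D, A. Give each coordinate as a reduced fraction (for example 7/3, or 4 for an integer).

1. D_x = 9  [[BC ⟂ CD ⇒ 9/2y-99/4=0] ∩ [|D−(12, 11/2)|²=9]]
2. D_y = 11/2  [[BC ⟂ CD ⇒ 9/2y-99/4=0] ∩ [|D−(12, 11/2)|²=9]]
   so D = (9, 11/2)
3. A_x = 9  [[AB ⟂ BC ⇒ -9/2y+9/2=0] ∩ [|A−(12, 1)|²=9]]
4. A_y = 1  [[AB ⟂ BC ⇒ -9/2y+9/2=0] ∩ [|A−(12, 1)|²=9]]
   so A = (9, 1)

D = (9, 11/2)
A = (9, 1)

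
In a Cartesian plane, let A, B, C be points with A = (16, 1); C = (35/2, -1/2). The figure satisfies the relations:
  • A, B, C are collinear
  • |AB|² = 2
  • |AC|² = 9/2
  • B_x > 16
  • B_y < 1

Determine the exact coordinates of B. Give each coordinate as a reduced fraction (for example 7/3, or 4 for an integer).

1. B_x = 17  [[A, B, C are collinear ⇒ -3/2x-3/2y+51/2=0] ∩ [|B−(16, 1)|²=2]]
2. B_y = 0  [[A, B, C are collinear ⇒ -3/2x-3/2y+51/2=0] ∩ [|B−(16, 1)|²=2]]
   so B = (17, 0)

B = (17, 0)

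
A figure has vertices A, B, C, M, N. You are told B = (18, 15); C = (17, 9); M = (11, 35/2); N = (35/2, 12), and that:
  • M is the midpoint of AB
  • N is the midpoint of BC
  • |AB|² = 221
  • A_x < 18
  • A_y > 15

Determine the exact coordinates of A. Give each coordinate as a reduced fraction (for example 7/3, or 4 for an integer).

A = (4, 20)

1. A_x = 4  [A = 2·M−B = 2·(11, 35/2)−(18, 15)]
2. A_y = 20  [A = 2·M−B = 2·(11, 35/2)−(18, 15)]
   so A = (4, 20)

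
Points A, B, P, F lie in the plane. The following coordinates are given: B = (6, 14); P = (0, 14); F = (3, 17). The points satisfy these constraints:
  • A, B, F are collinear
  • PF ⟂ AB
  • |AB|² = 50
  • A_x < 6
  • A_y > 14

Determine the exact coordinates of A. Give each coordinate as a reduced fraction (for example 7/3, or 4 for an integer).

A = (1, 19)

1. A_x = 1  [[A, B, F are collinear ⇒ -3x-3y+60=0] ∩ [|A−(6, 14)|²=50]]
2. A_y = 19  [[A, B, F are collinear ⇒ -3x-3y+60=0] ∩ [|A−(6, 14)|²=50]]
   so A = (1, 19)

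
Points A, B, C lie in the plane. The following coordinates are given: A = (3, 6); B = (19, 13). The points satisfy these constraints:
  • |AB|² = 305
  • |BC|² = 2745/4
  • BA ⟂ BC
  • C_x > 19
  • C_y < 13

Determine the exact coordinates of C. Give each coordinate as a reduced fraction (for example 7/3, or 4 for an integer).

C = (59/2, -11)

1. C_x = 59/2  [[BA ⟂ BC ⇒ -16x-7y+395=0] ∩ [|C−(19, 13)|²=2745/4]]
2. C_y = -11  [[BA ⟂ BC ⇒ -16x-7y+395=0] ∩ [|C−(19, 13)|²=2745/4]]
   so C = (59/2, -11)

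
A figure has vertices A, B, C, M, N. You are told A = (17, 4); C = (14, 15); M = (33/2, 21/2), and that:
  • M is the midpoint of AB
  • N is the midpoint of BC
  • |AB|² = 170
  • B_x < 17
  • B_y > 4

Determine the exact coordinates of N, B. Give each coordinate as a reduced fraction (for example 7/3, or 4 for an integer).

1. B_x = 16  [B = 2·M−A = 2·(33/2, 21/2)−(17, 4)]
2. B_y = 17  [B = 2·M−A = 2·(33/2, 21/2)−(17, 4)]
   so B = (16, 17)
3. N_x = 15  [2·N = B+C = (16, 17)+(14, 15)]
4. N_y = 16  [2·N = B+C = (16, 17)+(14, 15)]
   so N = (15, 16)

N = (15, 16)
B = (16, 17)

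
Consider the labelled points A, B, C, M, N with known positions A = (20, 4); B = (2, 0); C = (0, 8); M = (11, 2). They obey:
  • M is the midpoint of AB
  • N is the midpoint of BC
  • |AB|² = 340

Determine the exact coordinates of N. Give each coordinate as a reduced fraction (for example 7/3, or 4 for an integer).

N = (1, 4)

1. N_x = 1  [2·N = B+C = (2, 0)+(0, 8)]
2. N_y = 4  [2·N = B+C = (2, 0)+(0, 8)]
   so N = (1, 4)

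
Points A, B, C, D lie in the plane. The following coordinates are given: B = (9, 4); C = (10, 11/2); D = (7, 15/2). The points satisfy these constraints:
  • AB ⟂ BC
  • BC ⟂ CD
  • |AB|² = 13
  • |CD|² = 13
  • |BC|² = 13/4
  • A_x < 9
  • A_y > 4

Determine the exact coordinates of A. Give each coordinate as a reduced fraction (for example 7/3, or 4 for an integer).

A = (6, 6)

1. A_x = 6  [[AB ⟂ BC ⇒ -1x-3/2y+15=0] ∩ [|A−(9, 4)|²=13]]
2. A_y = 6  [[AB ⟂ BC ⇒ -1x-3/2y+15=0] ∩ [|A−(9, 4)|²=13]]
   so A = (6, 6)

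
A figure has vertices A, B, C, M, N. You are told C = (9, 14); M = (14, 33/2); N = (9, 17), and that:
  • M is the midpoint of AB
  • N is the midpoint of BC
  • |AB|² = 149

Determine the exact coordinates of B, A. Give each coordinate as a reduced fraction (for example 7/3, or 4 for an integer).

1. B_x = 9  [B = 2·N−C = 2·(9, 17)−(9, 14)]
2. B_y = 20  [B = 2·N−C = 2·(9, 17)−(9, 14)]
   so B = (9, 20)
3. A_x = 19  [A = 2·M−B = 2·(14, 33/2)−(9, 20)]
4. A_y = 13  [A = 2·M−B = 2·(14, 33/2)−(9, 20)]
   so A = (19, 13)

B = (9, 20)
A = (19, 13)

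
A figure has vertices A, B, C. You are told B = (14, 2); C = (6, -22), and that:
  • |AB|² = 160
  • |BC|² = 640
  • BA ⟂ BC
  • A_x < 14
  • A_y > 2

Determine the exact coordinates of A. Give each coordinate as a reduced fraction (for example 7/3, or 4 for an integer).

A = (2, 6)

1. A_x = 2  [[BA ⟂ BC ⇒ -8x-24y+160=0] ∩ [|A−(14, 2)|²=160]]
2. A_y = 6  [[BA ⟂ BC ⇒ -8x-24y+160=0] ∩ [|A−(14, 2)|²=160]]
   so A = (2, 6)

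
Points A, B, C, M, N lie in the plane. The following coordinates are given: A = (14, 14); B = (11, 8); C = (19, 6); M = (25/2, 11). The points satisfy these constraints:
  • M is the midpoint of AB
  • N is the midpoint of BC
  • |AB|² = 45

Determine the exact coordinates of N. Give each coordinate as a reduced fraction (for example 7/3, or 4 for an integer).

1. N_x = 15  [2·N = B+C = (11, 8)+(19, 6)]
2. N_y = 7  [2·N = B+C = (11, 8)+(19, 6)]
   so N = (15, 7)

N = (15, 7)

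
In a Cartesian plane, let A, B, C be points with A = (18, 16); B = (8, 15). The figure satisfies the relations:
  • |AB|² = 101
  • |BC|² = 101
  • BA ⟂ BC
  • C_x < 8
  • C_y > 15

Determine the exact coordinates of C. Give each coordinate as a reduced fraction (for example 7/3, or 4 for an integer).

C = (7, 25)

1. C_x = 7  [[BA ⟂ BC ⇒ 10x+1y-95=0] ∩ [|C−(8, 15)|²=101]]
2. C_y = 25  [[BA ⟂ BC ⇒ 10x+1y-95=0] ∩ [|C−(8, 15)|²=101]]
   so C = (7, 25)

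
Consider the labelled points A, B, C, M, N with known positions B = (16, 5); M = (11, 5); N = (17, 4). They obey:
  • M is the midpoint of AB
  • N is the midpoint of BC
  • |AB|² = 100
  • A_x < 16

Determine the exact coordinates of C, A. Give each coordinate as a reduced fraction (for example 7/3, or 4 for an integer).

1. A_x = 6  [A = 2·M−B = 2·(11, 5)−(16, 5)]
2. A_y = 5  [A = 2·M−B = 2·(11, 5)−(16, 5)]
   so A = (6, 5)
3. C_x = 18  [C = 2·N−B = 2·(17, 4)−(16, 5)]
4. C_y = 3  [C = 2·N−B = 2·(17, 4)−(16, 5)]
   so C = (18, 3)

C = (18, 3)
A = (6, 5)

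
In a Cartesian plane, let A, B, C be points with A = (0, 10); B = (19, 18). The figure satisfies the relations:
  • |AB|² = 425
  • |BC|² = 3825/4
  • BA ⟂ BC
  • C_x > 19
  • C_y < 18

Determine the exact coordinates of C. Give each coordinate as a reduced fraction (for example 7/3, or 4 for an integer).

1. C_x = 31  [[BA ⟂ BC ⇒ -19x-8y+505=0] ∩ [|C−(19, 18)|²=3825/4]]
2. C_y = -21/2  [[BA ⟂ BC ⇒ -19x-8y+505=0] ∩ [|C−(19, 18)|²=3825/4]]
   so C = (31, -21/2)

C = (31, -21/2)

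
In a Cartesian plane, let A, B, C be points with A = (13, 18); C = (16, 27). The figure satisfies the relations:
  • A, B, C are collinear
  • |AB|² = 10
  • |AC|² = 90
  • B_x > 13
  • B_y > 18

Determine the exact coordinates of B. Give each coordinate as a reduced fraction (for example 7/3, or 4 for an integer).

1. B_x = 14  [[A, B, C are collinear ⇒ 9x-3y-63=0] ∩ [|B−(13, 18)|²=10]]
2. B_y = 21  [[A, B, C are collinear ⇒ 9x-3y-63=0] ∩ [|B−(13, 18)|²=10]]
   so B = (14, 21)

B = (14, 21)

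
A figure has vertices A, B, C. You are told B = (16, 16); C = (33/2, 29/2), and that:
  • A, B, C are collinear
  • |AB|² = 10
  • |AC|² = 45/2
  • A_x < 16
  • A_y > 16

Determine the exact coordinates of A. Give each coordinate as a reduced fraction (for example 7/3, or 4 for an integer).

A = (15, 19)

1. A_x = 15  [[A, B, C are collinear ⇒ 3/2x+1/2y-32=0] ∩ [|A−(16, 16)|²=10]]
2. A_y = 19  [[A, B, C are collinear ⇒ 3/2x+1/2y-32=0] ∩ [|A−(16, 16)|²=10]]
   so A = (15, 19)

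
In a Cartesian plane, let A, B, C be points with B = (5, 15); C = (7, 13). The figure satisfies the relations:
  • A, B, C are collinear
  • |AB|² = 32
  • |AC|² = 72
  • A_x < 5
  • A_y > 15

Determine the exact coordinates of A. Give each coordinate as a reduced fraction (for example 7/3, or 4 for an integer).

A = (1, 19)

1. A_x = 1  [[A, B, C are collinear ⇒ 2x+2y-40=0] ∩ [|A−(5, 15)|²=32]]
2. A_y = 19  [[A, B, C are collinear ⇒ 2x+2y-40=0] ∩ [|A−(5, 15)|²=32]]
   so A = (1, 19)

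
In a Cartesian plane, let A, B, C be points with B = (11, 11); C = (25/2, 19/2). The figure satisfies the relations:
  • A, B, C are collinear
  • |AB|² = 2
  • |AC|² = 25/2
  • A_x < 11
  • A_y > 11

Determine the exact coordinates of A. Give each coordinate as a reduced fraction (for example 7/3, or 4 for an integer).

1. A_x = 10  [[A, B, C are collinear ⇒ 3/2x+3/2y-33=0] ∩ [|A−(11, 11)|²=2]]
2. A_y = 12  [[A, B, C are collinear ⇒ 3/2x+3/2y-33=0] ∩ [|A−(11, 11)|²=2]]
   so A = (10, 12)

A = (10, 12)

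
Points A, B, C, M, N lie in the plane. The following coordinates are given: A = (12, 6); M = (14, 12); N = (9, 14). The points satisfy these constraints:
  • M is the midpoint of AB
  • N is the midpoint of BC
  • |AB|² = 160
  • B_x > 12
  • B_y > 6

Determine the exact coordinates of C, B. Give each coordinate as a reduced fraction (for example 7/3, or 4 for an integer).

1. B_x = 16  [B = 2·M−A = 2·(14, 12)−(12, 6)]
2. B_y = 18  [B = 2·M−A = 2·(14, 12)−(12, 6)]
   so B = (16, 18)
3. C_x = 2  [C = 2·N−B = 2·(9, 14)−(16, 18)]
4. C_y = 10  [C = 2·N−B = 2·(9, 14)−(16, 18)]
   so C = (2, 10)

C = (2, 10)
B = (16, 18)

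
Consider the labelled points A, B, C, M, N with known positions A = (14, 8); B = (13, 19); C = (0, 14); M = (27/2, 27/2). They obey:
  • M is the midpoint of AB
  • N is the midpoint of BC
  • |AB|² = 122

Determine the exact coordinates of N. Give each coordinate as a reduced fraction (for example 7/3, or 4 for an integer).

N = (13/2, 33/2)

1. N_x = 13/2  [2·N = B+C = (13, 19)+(0, 14)]
2. N_y = 33/2  [2·N = B+C = (13, 19)+(0, 14)]
   so N = (13/2, 33/2)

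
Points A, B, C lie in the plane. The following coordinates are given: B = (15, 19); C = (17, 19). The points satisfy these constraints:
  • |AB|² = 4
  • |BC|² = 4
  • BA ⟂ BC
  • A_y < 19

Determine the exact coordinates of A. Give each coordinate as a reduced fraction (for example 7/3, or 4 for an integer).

A = (15, 17)

1. A_x = 15  [[BA ⟂ BC ⇒ 2x-30=0] ∩ [|A−(15, 19)|²=4]]
2. A_y = 17  [[BA ⟂ BC ⇒ 2x-30=0] ∩ [|A−(15, 19)|²=4]]
   so A = (15, 17)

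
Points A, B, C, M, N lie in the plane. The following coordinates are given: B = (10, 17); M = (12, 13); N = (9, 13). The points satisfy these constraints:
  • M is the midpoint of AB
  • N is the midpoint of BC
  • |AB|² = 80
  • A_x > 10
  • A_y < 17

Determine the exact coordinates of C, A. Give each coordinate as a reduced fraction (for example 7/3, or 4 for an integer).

C = (8, 9)
A = (14, 9)

1. A_x = 14  [A = 2·M−B = 2·(12, 13)−(10, 17)]
2. A_y = 9  [A = 2·M−B = 2·(12, 13)−(10, 17)]
   so A = (14, 9)
3. C_x = 8  [C = 2·N−B = 2·(9, 13)−(10, 17)]
4. C_y = 9  [C = 2·N−B = 2·(9, 13)−(10, 17)]
   so C = (8, 9)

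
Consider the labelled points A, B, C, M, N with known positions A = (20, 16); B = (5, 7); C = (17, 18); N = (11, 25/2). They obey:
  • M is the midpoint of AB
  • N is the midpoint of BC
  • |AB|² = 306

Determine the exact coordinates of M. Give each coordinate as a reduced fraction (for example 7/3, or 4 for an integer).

M = (25/2, 23/2)

1. M_x = 25/2  [2·M = A+B = (20, 16)+(5, 7)]
2. M_y = 23/2  [2·M = A+B = (20, 16)+(5, 7)]
   so M = (25/2, 23/2)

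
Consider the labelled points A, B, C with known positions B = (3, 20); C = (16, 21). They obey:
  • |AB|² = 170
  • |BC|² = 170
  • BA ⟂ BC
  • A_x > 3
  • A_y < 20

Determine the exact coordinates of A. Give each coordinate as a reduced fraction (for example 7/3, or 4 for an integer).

A = (4, 7)

1. A_x = 4  [[BA ⟂ BC ⇒ 13x+1y-59=0] ∩ [|A−(3, 20)|²=170]]
2. A_y = 7  [[BA ⟂ BC ⇒ 13x+1y-59=0] ∩ [|A−(3, 20)|²=170]]
   so A = (4, 7)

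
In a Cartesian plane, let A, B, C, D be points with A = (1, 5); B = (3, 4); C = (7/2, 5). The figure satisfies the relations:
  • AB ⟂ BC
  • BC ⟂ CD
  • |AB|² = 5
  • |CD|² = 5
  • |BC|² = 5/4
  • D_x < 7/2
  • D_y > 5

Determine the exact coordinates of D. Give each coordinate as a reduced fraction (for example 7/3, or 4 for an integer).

1. D_x = 3/2  [[BC ⟂ CD ⇒ 1/2x+1y-27/4=0] ∩ [|D−(7/2, 5)|²=5]]
2. D_y = 6  [[BC ⟂ CD ⇒ 1/2x+1y-27/4=0] ∩ [|D−(7/2, 5)|²=5]]
   so D = (3/2, 6)

D = (3/2, 6)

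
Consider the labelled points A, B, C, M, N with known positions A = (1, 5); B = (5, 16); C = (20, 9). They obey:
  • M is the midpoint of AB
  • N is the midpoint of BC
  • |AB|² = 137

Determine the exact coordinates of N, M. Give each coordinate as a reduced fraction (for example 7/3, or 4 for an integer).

N = (25/2, 25/2)
M = (3, 21/2)

1. M_x = 3  [2·M = A+B = (1, 5)+(5, 16)]
2. M_y = 21/2  [2·M = A+B = (1, 5)+(5, 16)]
   so M = (3, 21/2)
3. N_x = 25/2  [2·N = B+C = (5, 16)+(20, 9)]
4. N_y = 25/2  [2·N = B+C = (5, 16)+(20, 9)]
   so N = (25/2, 25/2)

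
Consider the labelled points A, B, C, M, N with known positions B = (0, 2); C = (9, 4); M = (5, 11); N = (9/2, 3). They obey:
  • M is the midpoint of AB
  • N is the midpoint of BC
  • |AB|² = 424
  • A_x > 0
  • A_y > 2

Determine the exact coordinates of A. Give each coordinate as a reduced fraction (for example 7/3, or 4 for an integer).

A = (10, 20)

1. A_x = 10  [A = 2·M−B = 2·(5, 11)−(0, 2)]
2. A_y = 20  [A = 2·M−B = 2·(5, 11)−(0, 2)]
   so A = (10, 20)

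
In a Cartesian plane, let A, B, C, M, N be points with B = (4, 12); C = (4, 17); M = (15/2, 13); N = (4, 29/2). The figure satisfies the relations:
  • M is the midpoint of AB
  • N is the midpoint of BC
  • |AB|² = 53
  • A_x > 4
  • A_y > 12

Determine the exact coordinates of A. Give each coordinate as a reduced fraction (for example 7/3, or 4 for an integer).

1. A_x = 11  [A = 2·M−B = 2·(15/2, 13)−(4, 12)]
2. A_y = 14  [A = 2·M−B = 2·(15/2, 13)−(4, 12)]
   so A = (11, 14)

A = (11, 14)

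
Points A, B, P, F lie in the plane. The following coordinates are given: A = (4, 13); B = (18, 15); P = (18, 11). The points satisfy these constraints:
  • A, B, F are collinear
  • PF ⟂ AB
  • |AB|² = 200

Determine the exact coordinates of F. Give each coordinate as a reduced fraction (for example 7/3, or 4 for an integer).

F = (436/25, 373/25)

1. F_x = 436/25  [[A, B, F are collinear ⇒ -2x+14y-174=0] ∩ [PF ⟂ AB ⇒ 14x+2y-274=0]]
2. F_y = 373/25  [[A, B, F are collinear ⇒ -2x+14y-174=0] ∩ [PF ⟂ AB ⇒ 14x+2y-274=0]]
   so F = (436/25, 373/25)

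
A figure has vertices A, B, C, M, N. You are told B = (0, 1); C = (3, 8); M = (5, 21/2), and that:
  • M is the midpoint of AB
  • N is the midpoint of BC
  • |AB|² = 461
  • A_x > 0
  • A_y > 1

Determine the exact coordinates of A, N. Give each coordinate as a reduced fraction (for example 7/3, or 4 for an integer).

1. A_x = 10  [A = 2·M−B = 2·(5, 21/2)−(0, 1)]
2. A_y = 20  [A = 2·M−B = 2·(5, 21/2)−(0, 1)]
   so A = (10, 20)
3. N_x = 3/2  [2·N = B+C = (0, 1)+(3, 8)]
4. N_y = 9/2  [2·N = B+C = (0, 1)+(3, 8)]
   so N = (3/2, 9/2)

A = (10, 20)
N = (3/2, 9/2)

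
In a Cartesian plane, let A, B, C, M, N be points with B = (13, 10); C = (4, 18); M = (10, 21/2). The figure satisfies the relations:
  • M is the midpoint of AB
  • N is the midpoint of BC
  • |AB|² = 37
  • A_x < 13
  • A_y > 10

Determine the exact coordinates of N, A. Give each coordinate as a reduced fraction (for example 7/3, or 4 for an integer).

N = (17/2, 14)
A = (7, 11)

1. A_x = 7  [A = 2·M−B = 2·(10, 21/2)−(13, 10)]
2. A_y = 11  [A = 2·M−B = 2·(10, 21/2)−(13, 10)]
   so A = (7, 11)
3. N_x = 17/2  [2·N = B+C = (13, 10)+(4, 18)]
4. N_y = 14  [2·N = B+C = (13, 10)+(4, 18)]
   so N = (17/2, 14)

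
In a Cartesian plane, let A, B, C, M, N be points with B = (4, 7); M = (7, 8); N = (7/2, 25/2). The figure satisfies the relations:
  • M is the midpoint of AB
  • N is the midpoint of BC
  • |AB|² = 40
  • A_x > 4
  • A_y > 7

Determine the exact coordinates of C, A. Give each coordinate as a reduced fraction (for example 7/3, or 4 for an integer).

C = (3, 18)
A = (10, 9)

1. A_x = 10  [A = 2·M−B = 2·(7, 8)−(4, 7)]
2. A_y = 9  [A = 2·M−B = 2·(7, 8)−(4, 7)]
   so A = (10, 9)
3. C_x = 3  [C = 2·N−B = 2·(7/2, 25/2)−(4, 7)]
4. C_y = 18  [C = 2·N−B = 2·(7/2, 25/2)−(4, 7)]
   so C = (3, 18)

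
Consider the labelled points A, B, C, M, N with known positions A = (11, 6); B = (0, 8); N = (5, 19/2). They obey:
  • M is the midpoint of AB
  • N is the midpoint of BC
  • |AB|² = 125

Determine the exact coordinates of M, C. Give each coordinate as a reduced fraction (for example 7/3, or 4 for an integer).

1. M_x = 11/2  [2·M = A+B = (11, 6)+(0, 8)]
2. M_y = 7  [2·M = A+B = (11, 6)+(0, 8)]
   so M = (11/2, 7)
3. C_x = 10  [C = 2·N−B = 2·(5, 19/2)−(0, 8)]
4. C_y = 11  [C = 2·N−B = 2·(5, 19/2)−(0, 8)]
   so C = (10, 11)

M = (11/2, 7)
C = (10, 11)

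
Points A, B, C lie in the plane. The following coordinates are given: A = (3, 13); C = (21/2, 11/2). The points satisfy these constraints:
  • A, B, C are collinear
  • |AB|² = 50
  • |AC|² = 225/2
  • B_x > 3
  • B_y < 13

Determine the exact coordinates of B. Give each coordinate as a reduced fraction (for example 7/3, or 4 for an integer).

1. B_x = 8  [[A, B, C are collinear ⇒ -15/2x-15/2y+120=0] ∩ [|B−(3, 13)|²=50]]
2. B_y = 8  [[A, B, C are collinear ⇒ -15/2x-15/2y+120=0] ∩ [|B−(3, 13)|²=50]]
   so B = (8, 8)

B = (8, 8)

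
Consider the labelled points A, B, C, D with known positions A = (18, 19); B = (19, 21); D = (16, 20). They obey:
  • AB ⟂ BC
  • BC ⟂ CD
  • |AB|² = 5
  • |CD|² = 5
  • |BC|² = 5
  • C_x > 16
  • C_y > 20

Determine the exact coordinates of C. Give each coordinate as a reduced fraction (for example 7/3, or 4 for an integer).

C = (17, 22)

1. C_x = 17  [[AB ⟂ BC ⇒ 1x+2y-61=0] ∩ [|C−(16, 20)|²=5]]
2. C_y = 22  [[AB ⟂ BC ⇒ 1x+2y-61=0] ∩ [|C−(16, 20)|²=5]]
   so C = (17, 22)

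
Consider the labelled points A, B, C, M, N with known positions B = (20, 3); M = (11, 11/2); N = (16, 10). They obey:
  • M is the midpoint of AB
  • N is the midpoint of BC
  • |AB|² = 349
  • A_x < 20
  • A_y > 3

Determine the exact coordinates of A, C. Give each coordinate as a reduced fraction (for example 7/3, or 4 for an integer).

1. A_x = 2  [A = 2·M−B = 2·(11, 11/2)−(20, 3)]
2. A_y = 8  [A = 2·M−B = 2·(11, 11/2)−(20, 3)]
   so A = (2, 8)
3. C_x = 12  [C = 2·N−B = 2·(16, 10)−(20, 3)]
4. C_y = 17  [C = 2·N−B = 2·(16, 10)−(20, 3)]
   so C = (12, 17)

A = (2, 8)
C = (12, 17)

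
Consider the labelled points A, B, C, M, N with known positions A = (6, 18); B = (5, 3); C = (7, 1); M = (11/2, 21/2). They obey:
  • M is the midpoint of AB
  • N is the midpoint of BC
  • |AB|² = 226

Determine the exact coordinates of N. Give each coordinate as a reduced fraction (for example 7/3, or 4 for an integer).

1. N_x = 6  [2·N = B+C = (5, 3)+(7, 1)]
2. N_y = 2  [2·N = B+C = (5, 3)+(7, 1)]
   so N = (6, 2)

N = (6, 2)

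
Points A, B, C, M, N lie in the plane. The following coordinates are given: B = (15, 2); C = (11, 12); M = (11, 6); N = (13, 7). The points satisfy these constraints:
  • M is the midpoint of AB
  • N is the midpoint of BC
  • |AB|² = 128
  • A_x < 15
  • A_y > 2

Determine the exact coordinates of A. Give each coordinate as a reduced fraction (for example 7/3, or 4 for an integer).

A = (7, 10)

1. A_x = 7  [A = 2·M−B = 2·(11, 6)−(15, 2)]
2. A_y = 10  [A = 2·M−B = 2·(11, 6)−(15, 2)]
   so A = (7, 10)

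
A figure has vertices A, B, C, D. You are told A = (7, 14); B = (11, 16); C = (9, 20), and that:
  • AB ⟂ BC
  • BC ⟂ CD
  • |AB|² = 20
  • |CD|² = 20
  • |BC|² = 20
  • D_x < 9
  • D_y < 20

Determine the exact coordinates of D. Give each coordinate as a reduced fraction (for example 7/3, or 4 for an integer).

D = (5, 18)

1. D_x = 5  [[BC ⟂ CD ⇒ -2x+4y-62=0] ∩ [|D−(9, 20)|²=20]]
2. D_y = 18  [[BC ⟂ CD ⇒ -2x+4y-62=0] ∩ [|D−(9, 20)|²=20]]
   so D = (5, 18)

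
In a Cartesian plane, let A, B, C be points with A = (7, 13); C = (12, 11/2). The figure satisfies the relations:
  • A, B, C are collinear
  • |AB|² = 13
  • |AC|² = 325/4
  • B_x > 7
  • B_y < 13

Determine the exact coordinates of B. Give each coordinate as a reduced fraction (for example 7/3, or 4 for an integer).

B = (9, 10)

1. B_x = 9  [[A, B, C are collinear ⇒ -15/2x-5y+235/2=0] ∩ [|B−(7, 13)|²=13]]
2. B_y = 10  [[A, B, C are collinear ⇒ -15/2x-5y+235/2=0] ∩ [|B−(7, 13)|²=13]]
   so B = (9, 10)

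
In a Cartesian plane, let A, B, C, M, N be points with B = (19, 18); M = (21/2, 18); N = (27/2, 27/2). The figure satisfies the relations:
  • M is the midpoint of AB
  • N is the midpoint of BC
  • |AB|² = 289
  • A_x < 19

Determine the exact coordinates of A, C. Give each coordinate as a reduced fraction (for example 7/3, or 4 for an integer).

A = (2, 18)
C = (8, 9)

1. A_x = 2  [A = 2·M−B = 2·(21/2, 18)−(19, 18)]
2. A_y = 18  [A = 2·M−B = 2·(21/2, 18)−(19, 18)]
   so A = (2, 18)
3. C_x = 8  [C = 2·N−B = 2·(27/2, 27/2)−(19, 18)]
4. C_y = 9  [C = 2·N−B = 2·(27/2, 27/2)−(19, 18)]
   so C = (8, 9)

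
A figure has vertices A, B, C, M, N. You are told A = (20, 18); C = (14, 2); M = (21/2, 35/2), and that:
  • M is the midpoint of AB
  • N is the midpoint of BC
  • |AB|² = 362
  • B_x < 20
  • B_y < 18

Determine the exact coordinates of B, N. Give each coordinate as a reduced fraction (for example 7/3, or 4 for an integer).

1. B_x = 1  [B = 2·M−A = 2·(21/2, 35/2)−(20, 18)]
2. B_y = 17  [B = 2·M−A = 2·(21/2, 35/2)−(20, 18)]
   so B = (1, 17)
3. N_x = 15/2  [2·N = B+C = (1, 17)+(14, 2)]
4. N_y = 19/2  [2·N = B+C = (1, 17)+(14, 2)]
   so N = (15/2, 19/2)

B = (1, 17)
N = (15/2, 19/2)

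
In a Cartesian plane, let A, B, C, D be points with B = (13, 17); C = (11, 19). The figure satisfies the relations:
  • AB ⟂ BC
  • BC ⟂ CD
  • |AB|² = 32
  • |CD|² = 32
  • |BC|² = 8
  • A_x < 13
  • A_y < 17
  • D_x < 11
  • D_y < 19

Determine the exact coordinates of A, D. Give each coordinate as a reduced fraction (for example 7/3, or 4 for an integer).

A = (9, 13)
D = (7, 15)

1. A_x = 9  [[AB ⟂ BC ⇒ 2x-2y+8=0] ∩ [|A−(13, 17)|²=32]]
2. A_y = 13  [[AB ⟂ BC ⇒ 2x-2y+8=0] ∩ [|A−(13, 17)|²=32]]
   so A = (9, 13)
3. D_x = 7  [[BC ⟂ CD ⇒ -2x+2y-16=0] ∩ [|D−(11, 19)|²=32]]
4. D_y = 15  [[BC ⟂ CD ⇒ -2x+2y-16=0] ∩ [|D−(11, 19)|²=32]]
   so D = (7, 15)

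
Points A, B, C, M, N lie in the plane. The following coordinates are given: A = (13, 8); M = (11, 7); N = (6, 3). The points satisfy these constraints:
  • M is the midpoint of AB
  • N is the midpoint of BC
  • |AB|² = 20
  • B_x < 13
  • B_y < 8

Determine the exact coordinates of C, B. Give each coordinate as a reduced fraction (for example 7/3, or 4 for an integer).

1. B_x = 9  [B = 2·M−A = 2·(11, 7)−(13, 8)]
2. B_y = 6  [B = 2·M−A = 2·(11, 7)−(13, 8)]
   so B = (9, 6)
3. C_x = 3  [C = 2·N−B = 2·(6, 3)−(9, 6)]
4. C_y = 0  [C = 2·N−B = 2·(6, 3)−(9, 6)]
   so C = (3, 0)

C = (3, 0)
B = (9, 6)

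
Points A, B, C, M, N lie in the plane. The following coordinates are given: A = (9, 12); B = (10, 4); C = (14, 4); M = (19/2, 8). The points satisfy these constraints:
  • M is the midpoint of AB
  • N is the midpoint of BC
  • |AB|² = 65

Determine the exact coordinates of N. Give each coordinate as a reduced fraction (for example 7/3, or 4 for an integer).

1. N_x = 12  [2·N = B+C = (10, 4)+(14, 4)]
2. N_y = 4  [2·N = B+C = (10, 4)+(14, 4)]
   so N = (12, 4)

N = (12, 4)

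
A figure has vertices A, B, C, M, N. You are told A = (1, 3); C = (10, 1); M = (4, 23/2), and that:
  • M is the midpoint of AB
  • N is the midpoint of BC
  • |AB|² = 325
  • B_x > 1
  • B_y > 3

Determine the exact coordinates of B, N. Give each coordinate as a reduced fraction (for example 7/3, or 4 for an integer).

1. B_x = 7  [B = 2·M−A = 2·(4, 23/2)−(1, 3)]
2. B_y = 20  [B = 2·M−A = 2·(4, 23/2)−(1, 3)]
   so B = (7, 20)
3. N_x = 17/2  [2·N = B+C = (7, 20)+(10, 1)]
4. N_y = 21/2  [2·N = B+C = (7, 20)+(10, 1)]
   so N = (17/2, 21/2)

B = (7, 20)
N = (17/2, 21/2)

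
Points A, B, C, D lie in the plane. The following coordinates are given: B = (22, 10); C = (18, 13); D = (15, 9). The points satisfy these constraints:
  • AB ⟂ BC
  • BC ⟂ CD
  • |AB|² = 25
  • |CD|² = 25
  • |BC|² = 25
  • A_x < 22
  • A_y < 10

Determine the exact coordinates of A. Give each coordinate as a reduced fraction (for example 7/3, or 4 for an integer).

1. A_x = 19  [[AB ⟂ BC ⇒ 4x-3y-58=0] ∩ [|A−(22, 10)|²=25]]
2. A_y = 6  [[AB ⟂ BC ⇒ 4x-3y-58=0] ∩ [|A−(22, 10)|²=25]]
   so A = (19, 6)

A = (19, 6)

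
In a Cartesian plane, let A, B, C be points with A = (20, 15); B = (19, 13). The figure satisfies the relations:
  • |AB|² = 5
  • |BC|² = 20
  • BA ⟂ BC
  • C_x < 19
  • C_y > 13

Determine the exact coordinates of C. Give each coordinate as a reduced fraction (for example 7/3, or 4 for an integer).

C = (15, 15)

1. C_x = 15  [[BA ⟂ BC ⇒ 1x+2y-45=0] ∩ [|C−(19, 13)|²=20]]
2. C_y = 15  [[BA ⟂ BC ⇒ 1x+2y-45=0] ∩ [|C−(19, 13)|²=20]]
   so C = (15, 15)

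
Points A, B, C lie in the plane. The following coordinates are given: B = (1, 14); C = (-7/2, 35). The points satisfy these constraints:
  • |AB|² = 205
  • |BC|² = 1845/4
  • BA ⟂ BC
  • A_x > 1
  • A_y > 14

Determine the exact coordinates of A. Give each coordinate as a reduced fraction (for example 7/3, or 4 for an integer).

A = (15, 17)

1. A_x = 15  [[BA ⟂ BC ⇒ -9/2x+21y-579/2=0] ∩ [|A−(1, 14)|²=205]]
2. A_y = 17  [[BA ⟂ BC ⇒ -9/2x+21y-579/2=0] ∩ [|A−(1, 14)|²=205]]
   so A = (15, 17)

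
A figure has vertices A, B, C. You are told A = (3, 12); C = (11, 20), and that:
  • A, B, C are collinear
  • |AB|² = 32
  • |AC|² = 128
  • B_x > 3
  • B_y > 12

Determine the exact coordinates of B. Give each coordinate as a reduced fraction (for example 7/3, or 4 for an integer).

B = (7, 16)

1. B_x = 7  [[A, B, C are collinear ⇒ 8x-8y+72=0] ∩ [|B−(3, 12)|²=32]]
2. B_y = 16  [[A, B, C are collinear ⇒ 8x-8y+72=0] ∩ [|B−(3, 12)|²=32]]
   so B = (7, 16)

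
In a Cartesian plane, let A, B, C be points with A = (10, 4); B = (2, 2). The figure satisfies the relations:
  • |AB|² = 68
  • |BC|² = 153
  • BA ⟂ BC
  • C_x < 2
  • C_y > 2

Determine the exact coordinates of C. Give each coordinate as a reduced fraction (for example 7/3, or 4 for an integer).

1. C_x = -1  [[BA ⟂ BC ⇒ 8x+2y-20=0] ∩ [|C−(2, 2)|²=153]]
2. C_y = 14  [[BA ⟂ BC ⇒ 8x+2y-20=0] ∩ [|C−(2, 2)|²=153]]
   so C = (-1, 14)

C = (-1, 14)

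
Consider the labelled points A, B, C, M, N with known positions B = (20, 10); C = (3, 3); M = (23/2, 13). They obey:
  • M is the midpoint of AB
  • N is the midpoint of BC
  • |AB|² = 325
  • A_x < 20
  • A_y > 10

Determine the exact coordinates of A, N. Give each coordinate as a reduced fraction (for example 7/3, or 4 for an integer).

1. A_x = 3  [A = 2·M−B = 2·(23/2, 13)−(20, 10)]
2. A_y = 16  [A = 2·M−B = 2·(23/2, 13)−(20, 10)]
   so A = (3, 16)
3. N_x = 23/2  [2·N = B+C = (20, 10)+(3, 3)]
4. N_y = 13/2  [2·N = B+C = (20, 10)+(3, 3)]
   so N = (23/2, 13/2)

A = (3, 16)
N = (23/2, 13/2)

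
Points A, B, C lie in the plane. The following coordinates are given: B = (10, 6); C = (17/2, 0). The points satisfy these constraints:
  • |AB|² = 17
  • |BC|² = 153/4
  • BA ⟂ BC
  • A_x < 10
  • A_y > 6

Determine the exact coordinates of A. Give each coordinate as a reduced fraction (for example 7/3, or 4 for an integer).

A = (6, 7)

1. A_x = 6  [[BA ⟂ BC ⇒ -3/2x-6y+51=0] ∩ [|A−(10, 6)|²=17]]
2. A_y = 7  [[BA ⟂ BC ⇒ -3/2x-6y+51=0] ∩ [|A−(10, 6)|²=17]]
   so A = (6, 7)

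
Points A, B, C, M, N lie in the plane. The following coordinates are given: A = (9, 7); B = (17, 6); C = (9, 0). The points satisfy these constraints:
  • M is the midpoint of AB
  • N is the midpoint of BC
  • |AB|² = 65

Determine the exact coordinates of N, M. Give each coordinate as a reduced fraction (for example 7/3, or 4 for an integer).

N = (13, 3)
M = (13, 13/2)

1. M_x = 13  [2·M = A+B = (9, 7)+(17, 6)]
2. M_y = 13/2  [2·M = A+B = (9, 7)+(17, 6)]
   so M = (13, 13/2)
3. N_x = 13  [2·N = B+C = (17, 6)+(9, 0)]
4. N_y = 3  [2·N = B+C = (17, 6)+(9, 0)]
   so N = (13, 3)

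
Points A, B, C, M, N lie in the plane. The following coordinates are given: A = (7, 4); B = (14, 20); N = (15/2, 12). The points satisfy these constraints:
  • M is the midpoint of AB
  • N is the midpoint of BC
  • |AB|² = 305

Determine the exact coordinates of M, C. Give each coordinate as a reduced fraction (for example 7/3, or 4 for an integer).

M = (21/2, 12)
C = (1, 4)

1. M_x = 21/2  [2·M = A+B = (7, 4)+(14, 20)]
2. M_y = 12  [2·M = A+B = (7, 4)+(14, 20)]
   so M = (21/2, 12)
3. C_x = 1  [C = 2·N−B = 2·(15/2, 12)−(14, 20)]
4. C_y = 4  [C = 2·N−B = 2·(15/2, 12)−(14, 20)]
   so C = (1, 4)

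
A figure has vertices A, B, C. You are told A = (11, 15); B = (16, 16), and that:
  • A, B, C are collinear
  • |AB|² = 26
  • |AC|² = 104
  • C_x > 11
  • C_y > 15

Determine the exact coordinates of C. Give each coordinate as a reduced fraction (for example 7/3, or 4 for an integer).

C = (21, 17)

1. C_x = 21  [[A, B, C are collinear ⇒ -1x+5y-64=0] ∩ [|C−(11, 15)|²=104]]
2. C_y = 17  [[A, B, C are collinear ⇒ -1x+5y-64=0] ∩ [|C−(11, 15)|²=104]]
   so C = (21, 17)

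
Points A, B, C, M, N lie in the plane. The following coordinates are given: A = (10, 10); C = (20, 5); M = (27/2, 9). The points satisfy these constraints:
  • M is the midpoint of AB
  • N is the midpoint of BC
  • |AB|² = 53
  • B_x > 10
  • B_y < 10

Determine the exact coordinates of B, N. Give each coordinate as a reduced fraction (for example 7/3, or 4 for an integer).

B = (17, 8)
N = (37/2, 13/2)

1. B_x = 17  [B = 2·M−A = 2·(27/2, 9)−(10, 10)]
2. B_y = 8  [B = 2·M−A = 2·(27/2, 9)−(10, 10)]
   so B = (17, 8)
3. N_x = 37/2  [2·N = B+C = (17, 8)+(20, 5)]
4. N_y = 13/2  [2·N = B+C = (17, 8)+(20, 5)]
   so N = (37/2, 13/2)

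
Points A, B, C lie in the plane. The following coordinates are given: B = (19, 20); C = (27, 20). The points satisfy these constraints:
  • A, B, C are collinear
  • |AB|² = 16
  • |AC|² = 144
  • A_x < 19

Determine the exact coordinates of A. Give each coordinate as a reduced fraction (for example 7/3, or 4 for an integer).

1. A_x = 15  [[A, B, C are collinear ⇒ 8y-160=0] ∩ [|A−(19, 20)|²=16]]
2. A_y = 20  [[A, B, C are collinear ⇒ 8y-160=0] ∩ [|A−(19, 20)|²=16]]
   so A = (15, 20)

A = (15, 20)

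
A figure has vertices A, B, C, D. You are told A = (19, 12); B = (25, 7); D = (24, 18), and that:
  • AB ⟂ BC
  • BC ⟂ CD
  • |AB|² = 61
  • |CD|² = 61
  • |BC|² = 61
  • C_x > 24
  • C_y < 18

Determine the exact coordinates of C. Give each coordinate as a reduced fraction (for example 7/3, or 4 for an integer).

C = (30, 13)

1. C_x = 30  [[AB ⟂ BC ⇒ 6x-5y-115=0] ∩ [|C−(24, 18)|²=61]]
2. C_y = 13  [[AB ⟂ BC ⇒ 6x-5y-115=0] ∩ [|C−(24, 18)|²=61]]
   so C = (30, 13)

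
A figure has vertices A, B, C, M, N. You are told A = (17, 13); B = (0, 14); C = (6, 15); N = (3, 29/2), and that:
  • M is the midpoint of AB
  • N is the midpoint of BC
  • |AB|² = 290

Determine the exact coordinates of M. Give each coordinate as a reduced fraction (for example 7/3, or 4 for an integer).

1. M_x = 17/2  [2·M = A+B = (17, 13)+(0, 14)]
2. M_y = 27/2  [2·M = A+B = (17, 13)+(0, 14)]
   so M = (17/2, 27/2)

M = (17/2, 27/2)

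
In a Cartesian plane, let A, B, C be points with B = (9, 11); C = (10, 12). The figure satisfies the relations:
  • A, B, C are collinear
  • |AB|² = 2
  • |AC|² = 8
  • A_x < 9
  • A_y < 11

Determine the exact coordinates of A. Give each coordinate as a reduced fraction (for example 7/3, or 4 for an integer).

A = (8, 10)

1. A_x = 8  [[A, B, C are collinear ⇒ -1x+1y-2=0] ∩ [|A−(9, 11)|²=2]]
2. A_y = 10  [[A, B, C are collinear ⇒ -1x+1y-2=0] ∩ [|A−(9, 11)|²=2]]
   so A = (8, 10)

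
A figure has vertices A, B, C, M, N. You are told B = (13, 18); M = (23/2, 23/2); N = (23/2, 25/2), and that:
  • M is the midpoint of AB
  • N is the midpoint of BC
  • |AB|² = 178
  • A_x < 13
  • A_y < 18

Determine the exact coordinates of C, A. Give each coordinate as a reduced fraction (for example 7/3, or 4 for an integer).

C = (10, 7)
A = (10, 5)

1. A_x = 10  [A = 2·M−B = 2·(23/2, 23/2)−(13, 18)]
2. A_y = 5  [A = 2·M−B = 2·(23/2, 23/2)−(13, 18)]
   so A = (10, 5)
3. C_x = 10  [C = 2·N−B = 2·(23/2, 25/2)−(13, 18)]
4. C_y = 7  [C = 2·N−B = 2·(23/2, 25/2)−(13, 18)]
   so C = (10, 7)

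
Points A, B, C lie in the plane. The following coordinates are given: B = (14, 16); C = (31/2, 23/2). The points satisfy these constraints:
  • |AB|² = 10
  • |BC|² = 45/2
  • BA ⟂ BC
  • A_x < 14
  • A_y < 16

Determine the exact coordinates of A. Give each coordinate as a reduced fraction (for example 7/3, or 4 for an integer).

1. A_x = 11  [[BA ⟂ BC ⇒ 3/2x-9/2y+51=0] ∩ [|A−(14, 16)|²=10]]
2. A_y = 15  [[BA ⟂ BC ⇒ 3/2x-9/2y+51=0] ∩ [|A−(14, 16)|²=10]]
   so A = (11, 15)

A = (11, 15)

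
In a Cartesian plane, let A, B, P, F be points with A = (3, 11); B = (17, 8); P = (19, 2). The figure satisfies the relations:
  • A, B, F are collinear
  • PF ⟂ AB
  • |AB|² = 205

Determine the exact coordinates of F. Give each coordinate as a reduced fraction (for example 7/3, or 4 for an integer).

F = (4129/205, 1502/205)

1. F_x = 4129/205  [[A, B, F are collinear ⇒ 3x+14y-163=0] ∩ [PF ⟂ AB ⇒ 14x-3y-260=0]]
2. F_y = 1502/205  [[A, B, F are collinear ⇒ 3x+14y-163=0] ∩ [PF ⟂ AB ⇒ 14x-3y-260=0]]
   so F = (4129/205, 1502/205)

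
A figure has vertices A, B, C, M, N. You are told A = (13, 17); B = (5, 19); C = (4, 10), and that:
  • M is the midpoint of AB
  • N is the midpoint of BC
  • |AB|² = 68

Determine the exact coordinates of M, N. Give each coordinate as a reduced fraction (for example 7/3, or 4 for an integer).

M = (9, 18)
N = (9/2, 29/2)

1. M_x = 9  [2·M = A+B = (13, 17)+(5, 19)]
2. M_y = 18  [2·M = A+B = (13, 17)+(5, 19)]
   so M = (9, 18)
3. N_x = 9/2  [2·N = B+C = (5, 19)+(4, 10)]
4. N_y = 29/2  [2·N = B+C = (5, 19)+(4, 10)]
   so N = (9/2, 29/2)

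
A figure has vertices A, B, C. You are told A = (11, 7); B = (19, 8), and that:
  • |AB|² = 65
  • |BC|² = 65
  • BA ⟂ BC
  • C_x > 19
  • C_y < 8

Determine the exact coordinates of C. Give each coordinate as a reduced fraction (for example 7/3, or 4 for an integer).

C = (20, 0)

1. C_x = 20  [[BA ⟂ BC ⇒ -8x-1y+160=0] ∩ [|C−(19, 8)|²=65]]
2. C_y = 0  [[BA ⟂ BC ⇒ -8x-1y+160=0] ∩ [|C−(19, 8)|²=65]]
   so C = (20, 0)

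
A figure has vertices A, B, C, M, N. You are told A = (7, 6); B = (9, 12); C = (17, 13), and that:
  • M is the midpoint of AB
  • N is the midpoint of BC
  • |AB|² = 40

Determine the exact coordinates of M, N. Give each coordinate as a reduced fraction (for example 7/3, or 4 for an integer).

M = (8, 9)
N = (13, 25/2)

1. M_x = 8  [2·M = A+B = (7, 6)+(9, 12)]
2. M_y = 9  [2·M = A+B = (7, 6)+(9, 12)]
   so M = (8, 9)
3. N_x = 13  [2·N = B+C = (9, 12)+(17, 13)]
4. N_y = 25/2  [2·N = B+C = (9, 12)+(17, 13)]
   so N = (13, 25/2)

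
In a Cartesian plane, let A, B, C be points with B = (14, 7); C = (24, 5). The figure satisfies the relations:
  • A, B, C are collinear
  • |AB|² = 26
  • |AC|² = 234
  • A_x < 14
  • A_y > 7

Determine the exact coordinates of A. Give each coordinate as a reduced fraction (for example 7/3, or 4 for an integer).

1. A_x = 9  [[A, B, C are collinear ⇒ 2x+10y-98=0] ∩ [|A−(14, 7)|²=26]]
2. A_y = 8  [[A, B, C are collinear ⇒ 2x+10y-98=0] ∩ [|A−(14, 7)|²=26]]
   so A = (9, 8)

A = (9, 8)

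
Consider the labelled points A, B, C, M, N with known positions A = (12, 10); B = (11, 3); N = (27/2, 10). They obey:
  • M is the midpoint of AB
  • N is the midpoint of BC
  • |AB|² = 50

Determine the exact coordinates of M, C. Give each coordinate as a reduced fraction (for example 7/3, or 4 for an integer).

1. M_x = 23/2  [2·M = A+B = (12, 10)+(11, 3)]
2. M_y = 13/2  [2·M = A+B = (12, 10)+(11, 3)]
   so M = (23/2, 13/2)
3. C_x = 16  [C = 2·N−B = 2·(27/2, 10)−(11, 3)]
4. C_y = 17  [C = 2·N−B = 2·(27/2, 10)−(11, 3)]
   so C = (16, 17)

M = (23/2, 13/2)
C = (16, 17)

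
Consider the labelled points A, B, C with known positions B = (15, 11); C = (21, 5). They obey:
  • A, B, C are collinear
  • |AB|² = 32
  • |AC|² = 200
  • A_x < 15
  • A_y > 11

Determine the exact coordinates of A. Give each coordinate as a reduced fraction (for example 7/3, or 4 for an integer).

1. A_x = 11  [[A, B, C are collinear ⇒ 6x+6y-156=0] ∩ [|A−(15, 11)|²=32]]
2. A_y = 15  [[A, B, C are collinear ⇒ 6x+6y-156=0] ∩ [|A−(15, 11)|²=32]]
   so A = (11, 15)

A = (11, 15)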